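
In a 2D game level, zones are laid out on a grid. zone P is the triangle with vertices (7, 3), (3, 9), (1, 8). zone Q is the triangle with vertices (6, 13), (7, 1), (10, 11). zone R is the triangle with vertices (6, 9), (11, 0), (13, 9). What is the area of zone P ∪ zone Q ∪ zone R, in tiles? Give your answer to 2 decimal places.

By inclusion–exclusion:
Individual areas: |zone P| = 8, |zone Q| = 23, |zone R| = 31.5.
|zone P∩zone Q| = 0.0114.
|zone P∩zone R| = 0.
|zone Q∩zone R| = 6.6382.
|zone P∩zone Q∩zone R| = 0.
|zone P ∪ zone Q ∪ zone R| = 62.5 − 6.6496 + 0 = 55.85.

55.85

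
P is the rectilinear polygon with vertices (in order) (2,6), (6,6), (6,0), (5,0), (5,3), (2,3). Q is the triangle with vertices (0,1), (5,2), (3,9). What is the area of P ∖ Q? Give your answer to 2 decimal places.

8.14

|P| = 15, |P∩Q| = 6.8571.
|P ∖ Q| = |P| − |P∩Q| = 15 − 6.8571 = 8.14.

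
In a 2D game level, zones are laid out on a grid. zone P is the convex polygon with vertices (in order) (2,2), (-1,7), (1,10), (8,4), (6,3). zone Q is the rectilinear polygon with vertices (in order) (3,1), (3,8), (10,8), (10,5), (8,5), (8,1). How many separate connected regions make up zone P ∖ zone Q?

zone P ∖ zone Q is a single connected region.

1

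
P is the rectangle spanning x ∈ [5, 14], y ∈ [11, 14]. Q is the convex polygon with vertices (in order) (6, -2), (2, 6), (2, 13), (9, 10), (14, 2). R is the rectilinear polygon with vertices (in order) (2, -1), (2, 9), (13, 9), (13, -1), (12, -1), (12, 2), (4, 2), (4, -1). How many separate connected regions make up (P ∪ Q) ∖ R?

(P ∪ Q) ∖ R splits into 3 disjoint pieces (area 44.2173, area 1.05, area 19).

3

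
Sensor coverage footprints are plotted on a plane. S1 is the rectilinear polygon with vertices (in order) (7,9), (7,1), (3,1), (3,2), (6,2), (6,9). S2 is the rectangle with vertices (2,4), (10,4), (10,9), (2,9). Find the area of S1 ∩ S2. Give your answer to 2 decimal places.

The intersection is the polygon with vertices (7,4), (6,4), (6,9), (7,9).
By the shoelace formula its area is 5.00.

5.00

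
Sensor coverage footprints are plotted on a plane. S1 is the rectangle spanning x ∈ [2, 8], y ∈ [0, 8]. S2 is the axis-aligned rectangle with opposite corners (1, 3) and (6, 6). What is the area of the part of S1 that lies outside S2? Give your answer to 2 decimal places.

|S1∩S2|: x∈[2,6], y∈[3,6] → 4·3 = 12.
|S1| = 48.
|S1 ∖ S2| = |S1| − |S1∩S2| = 48 − 12 = 36.00.

36.00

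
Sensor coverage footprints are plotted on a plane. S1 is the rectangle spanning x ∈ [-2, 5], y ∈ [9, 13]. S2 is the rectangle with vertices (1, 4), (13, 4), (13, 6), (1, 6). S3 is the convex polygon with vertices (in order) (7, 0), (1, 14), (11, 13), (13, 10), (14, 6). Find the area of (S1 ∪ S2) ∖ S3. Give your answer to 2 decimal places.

|S1 ∪ S2| = 52.
|(S1 ∪ S2) ∩ S3| = 26.381.
|(S1 ∪ S2) ∖ S3| = 52 − 26.381 = 25.62.

25.62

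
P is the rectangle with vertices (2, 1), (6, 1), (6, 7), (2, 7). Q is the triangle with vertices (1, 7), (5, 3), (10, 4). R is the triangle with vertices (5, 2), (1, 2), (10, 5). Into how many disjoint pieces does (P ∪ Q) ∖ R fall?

(P ∪ Q) ∖ R splits into 3 disjoint pieces (area 4.3, area 18.4167, area 0.7143).

3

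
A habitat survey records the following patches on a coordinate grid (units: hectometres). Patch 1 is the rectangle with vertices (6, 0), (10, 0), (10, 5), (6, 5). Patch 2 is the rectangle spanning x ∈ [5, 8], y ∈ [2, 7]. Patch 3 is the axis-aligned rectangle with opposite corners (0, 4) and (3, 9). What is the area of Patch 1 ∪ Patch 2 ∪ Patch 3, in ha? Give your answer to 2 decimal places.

44.00

By inclusion–exclusion:
Individual areas: |Patch 1| = 20, |Patch 2| = 15, |Patch 3| = 15.
|Patch 1∩Patch 2|: x∈[6,8], y∈[2,5] → 2·3 = 6.
|Patch 1∩Patch 3| = 0 (no overlap).
|Patch 2∩Patch 3| = 0 (no overlap).
|Patch 1∩Patch 2∩Patch 3| = 0.
|Patch 1 ∪ Patch 2 ∪ Patch 3| = 50 − 6 + 0 = 44.00.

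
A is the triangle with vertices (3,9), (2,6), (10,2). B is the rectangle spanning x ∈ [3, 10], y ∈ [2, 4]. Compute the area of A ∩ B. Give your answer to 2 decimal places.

2.00

The intersection is the polygon with vertices (6,4), (8,4), (10,2).
By the shoelace formula its area is 2.00.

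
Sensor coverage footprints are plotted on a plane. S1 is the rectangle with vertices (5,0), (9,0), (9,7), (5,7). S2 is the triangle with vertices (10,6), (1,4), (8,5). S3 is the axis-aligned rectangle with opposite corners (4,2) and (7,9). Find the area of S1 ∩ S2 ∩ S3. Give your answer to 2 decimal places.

0.79

The intersection is the polygon with vertices (5,4.571), (5,4.889), (7,5.333), (7,4.857).
By the shoelace formula its area is 0.79.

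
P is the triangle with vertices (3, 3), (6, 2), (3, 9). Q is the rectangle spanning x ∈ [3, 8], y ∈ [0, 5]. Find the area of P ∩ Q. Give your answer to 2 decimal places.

5.57

The intersection is the polygon with vertices (6,2), (3,3), (3,5), (4.714,5).
By the shoelace formula its area is 5.57.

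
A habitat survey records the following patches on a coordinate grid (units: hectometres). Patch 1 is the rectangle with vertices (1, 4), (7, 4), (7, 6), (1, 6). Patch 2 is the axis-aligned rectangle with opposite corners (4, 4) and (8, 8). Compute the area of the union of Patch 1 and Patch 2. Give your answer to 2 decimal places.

By inclusion–exclusion:
Individual areas: |Patch 1| = 12, |Patch 2| = 16.
|Patch 1∩Patch 2|: x∈[4,7], y∈[4,6] → 3·2 = 6.
|Patch 1 ∪ Patch 2| = 28 − 6 = 22.00.

22.00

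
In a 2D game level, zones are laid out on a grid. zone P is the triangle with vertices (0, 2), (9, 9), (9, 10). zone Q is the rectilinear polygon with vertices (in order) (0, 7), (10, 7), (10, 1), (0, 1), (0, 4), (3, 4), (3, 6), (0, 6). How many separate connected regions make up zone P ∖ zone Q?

2

zone P ∖ zone Q splits into 2 disjoint pieces (area 0.1786, area 2.4911).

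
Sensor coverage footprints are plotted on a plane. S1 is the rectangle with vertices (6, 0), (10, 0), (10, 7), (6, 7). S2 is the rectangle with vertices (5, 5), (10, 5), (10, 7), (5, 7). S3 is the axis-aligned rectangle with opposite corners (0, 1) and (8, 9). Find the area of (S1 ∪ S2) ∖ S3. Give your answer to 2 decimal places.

16.00

|S1 ∪ S2| = 30.
|(S1 ∪ S2) ∩ S3| = 14.
|(S1 ∪ S2) ∖ S3| = 30 − 14 = 16.00.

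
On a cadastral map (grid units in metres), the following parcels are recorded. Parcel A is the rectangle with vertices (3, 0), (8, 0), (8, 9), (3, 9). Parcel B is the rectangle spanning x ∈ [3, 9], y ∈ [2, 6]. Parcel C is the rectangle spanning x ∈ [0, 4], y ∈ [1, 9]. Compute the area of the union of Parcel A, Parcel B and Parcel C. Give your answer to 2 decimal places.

By inclusion–exclusion:
Individual areas: |Parcel A| = 45, |Parcel B| = 24, |Parcel C| = 32.
|Parcel A∩Parcel B|: x∈[3,8], y∈[2,6] → 5·4 = 20.
|Parcel A∩Parcel C|: x∈[3,4], y∈[1,9] → 1·8 = 8.
|Parcel B∩Parcel C|: x∈[3,4], y∈[2,6] → 1·4 = 4.
|Parcel A∩Parcel B∩Parcel C| = 4.
|Parcel A ∪ Parcel B ∪ Parcel C| = 101 − 32 + 4 = 73.00.

73.00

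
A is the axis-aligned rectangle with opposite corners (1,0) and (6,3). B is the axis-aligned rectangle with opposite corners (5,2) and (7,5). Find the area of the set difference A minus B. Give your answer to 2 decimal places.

|A∩B|: x∈[5,6], y∈[2,3] → 1·1 = 1.
|A| = 15.
|A ∖ B| = |A| − |A∩B| = 15 − 1 = 14.00.

14.00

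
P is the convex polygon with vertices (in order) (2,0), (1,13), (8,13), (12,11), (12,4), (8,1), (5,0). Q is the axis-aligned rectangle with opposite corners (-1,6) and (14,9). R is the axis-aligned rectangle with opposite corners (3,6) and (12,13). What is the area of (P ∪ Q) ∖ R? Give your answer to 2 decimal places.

75.27

|P ∪ Q| = 134.2692.
|(P ∪ Q) ∩ R| = 59.
|(P ∪ Q) ∖ R| = 134.2692 − 59 = 75.27.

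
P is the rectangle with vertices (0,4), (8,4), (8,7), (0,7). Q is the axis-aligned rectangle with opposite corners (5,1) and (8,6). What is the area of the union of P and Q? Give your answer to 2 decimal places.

By inclusion–exclusion:
Individual areas: |P| = 24, |Q| = 15.
|P∩Q|: x∈[5,8], y∈[4,6] → 3·2 = 6.
|P ∪ Q| = 39 − 6 = 33.00.

33.00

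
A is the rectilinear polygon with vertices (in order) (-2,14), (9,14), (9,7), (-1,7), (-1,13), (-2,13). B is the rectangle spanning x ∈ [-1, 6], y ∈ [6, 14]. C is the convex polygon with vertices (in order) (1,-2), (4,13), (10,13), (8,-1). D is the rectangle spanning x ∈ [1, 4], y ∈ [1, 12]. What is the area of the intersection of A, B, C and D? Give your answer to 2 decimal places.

The intersection is the polygon with vertices (2.8,7), (3.8,12), (4,12), (4,7).
By the shoelace formula its area is 3.50.

3.50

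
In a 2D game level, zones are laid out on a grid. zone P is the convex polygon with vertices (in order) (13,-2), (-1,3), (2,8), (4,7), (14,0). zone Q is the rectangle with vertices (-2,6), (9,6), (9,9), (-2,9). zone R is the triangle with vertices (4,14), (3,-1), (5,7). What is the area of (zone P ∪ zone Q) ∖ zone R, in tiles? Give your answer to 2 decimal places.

80.75

|zone P ∪ zone Q| = 88.5857.
|(zone P ∪ zone Q) ∩ zone R| = 7.8375.
|(zone P ∪ zone Q) ∖ zone R| = 88.5857 − 7.8375 = 80.75.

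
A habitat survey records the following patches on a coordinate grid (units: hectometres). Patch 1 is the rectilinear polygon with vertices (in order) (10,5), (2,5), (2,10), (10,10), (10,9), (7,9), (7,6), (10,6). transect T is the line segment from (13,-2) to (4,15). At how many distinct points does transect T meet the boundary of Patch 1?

The segment meets the boundary at (6.647,10), (7.176,9), (8.765,6), (9.294,5).

4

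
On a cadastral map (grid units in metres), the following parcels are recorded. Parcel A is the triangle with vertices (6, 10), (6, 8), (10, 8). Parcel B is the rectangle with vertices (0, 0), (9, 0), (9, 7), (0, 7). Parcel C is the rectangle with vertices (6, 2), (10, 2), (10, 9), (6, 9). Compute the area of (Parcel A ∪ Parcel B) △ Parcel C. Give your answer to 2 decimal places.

59.00

|Parcel A ∪ Parcel B| = 67.
|(Parcel A ∪ Parcel B) ∩ Parcel C| = 18.
|(Parcel A ∪ Parcel B) △ Parcel C| = 67 + 28 − 36 = 59.00.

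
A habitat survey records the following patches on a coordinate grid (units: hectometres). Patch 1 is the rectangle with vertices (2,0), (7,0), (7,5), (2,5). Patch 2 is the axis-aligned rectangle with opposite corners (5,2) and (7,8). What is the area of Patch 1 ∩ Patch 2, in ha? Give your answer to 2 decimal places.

|Patch 1∩Patch 2|: x∈[5,7], y∈[2,5] → 2·3 = 6.

6.00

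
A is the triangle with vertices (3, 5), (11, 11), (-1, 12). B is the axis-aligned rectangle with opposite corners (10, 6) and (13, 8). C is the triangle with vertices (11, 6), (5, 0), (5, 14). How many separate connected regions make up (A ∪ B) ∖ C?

(A ∪ B) ∖ C splits into 3 disjoint pieces (area 25, area 4, area 5.3333).

3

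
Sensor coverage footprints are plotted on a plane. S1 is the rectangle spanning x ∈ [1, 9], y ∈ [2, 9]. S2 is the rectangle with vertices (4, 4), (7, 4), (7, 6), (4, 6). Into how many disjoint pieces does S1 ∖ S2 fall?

S1 ∖ S2 is a single connected region.

1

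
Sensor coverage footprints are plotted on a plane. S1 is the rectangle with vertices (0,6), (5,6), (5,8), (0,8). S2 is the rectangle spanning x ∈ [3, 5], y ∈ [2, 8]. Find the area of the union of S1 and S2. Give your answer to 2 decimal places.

18.00

By inclusion–exclusion:
Individual areas: |S1| = 10, |S2| = 12.
|S1∩S2|: x∈[3,5], y∈[6,8] → 2·2 = 4.
|S1 ∪ S2| = 22 − 4 = 18.00.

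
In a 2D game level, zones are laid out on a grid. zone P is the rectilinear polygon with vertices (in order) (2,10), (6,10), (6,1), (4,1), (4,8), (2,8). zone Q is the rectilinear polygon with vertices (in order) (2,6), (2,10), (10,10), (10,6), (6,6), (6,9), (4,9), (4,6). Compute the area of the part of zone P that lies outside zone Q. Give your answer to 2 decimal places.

|zone P| = 22, |zone P∩zone Q| = 6.
|zone P ∖ zone Q| = |zone P| − |zone P∩zone Q| = 22 − 6 = 16.00.

16.00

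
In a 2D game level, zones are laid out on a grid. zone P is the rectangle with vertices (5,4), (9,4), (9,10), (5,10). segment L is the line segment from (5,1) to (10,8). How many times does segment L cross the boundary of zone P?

The segment meets the boundary at (7.143,4), (9,6.6).

2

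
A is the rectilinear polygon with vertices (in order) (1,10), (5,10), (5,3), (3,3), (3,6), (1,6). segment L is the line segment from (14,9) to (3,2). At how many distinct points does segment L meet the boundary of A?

2

The segment meets the boundary at (4.571,3), (5,3.273).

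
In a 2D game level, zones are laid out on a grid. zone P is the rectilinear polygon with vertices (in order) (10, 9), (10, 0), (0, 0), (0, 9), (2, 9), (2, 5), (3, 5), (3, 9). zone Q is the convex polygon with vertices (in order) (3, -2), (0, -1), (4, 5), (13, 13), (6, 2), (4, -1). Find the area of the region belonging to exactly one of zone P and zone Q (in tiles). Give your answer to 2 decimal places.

|zone P| = 86, |zone Q| = 41.5, |zone P∩zone Q| = 31.4286.
|zone P △ zone Q| = |zone P| + |zone Q| − 2·|zone P∩zone Q| = 86 + 41.5 − 62.8571 = 64.64.

64.64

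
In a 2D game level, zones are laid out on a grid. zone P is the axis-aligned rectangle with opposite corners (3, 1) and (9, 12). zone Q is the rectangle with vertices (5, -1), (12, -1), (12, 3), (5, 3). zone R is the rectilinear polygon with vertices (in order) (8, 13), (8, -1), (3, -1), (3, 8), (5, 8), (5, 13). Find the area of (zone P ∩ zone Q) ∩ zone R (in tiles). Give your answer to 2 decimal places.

The region (zone P ∩ zone Q) ∩ zone R is the polygon with vertices (5,1), (5,3), (8,3), (8,1).
By the shoelace formula its area is 6.00.

6.00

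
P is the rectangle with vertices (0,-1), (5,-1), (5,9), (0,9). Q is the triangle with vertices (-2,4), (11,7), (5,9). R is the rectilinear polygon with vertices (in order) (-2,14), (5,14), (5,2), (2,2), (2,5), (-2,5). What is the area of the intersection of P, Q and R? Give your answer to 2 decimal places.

The intersection is the polygon with vertices (2,4.923), (2,5), (0,5), (0,5.429), (5,9), (5,5.615).
By the shoelace formula its area is 10.26.

10.26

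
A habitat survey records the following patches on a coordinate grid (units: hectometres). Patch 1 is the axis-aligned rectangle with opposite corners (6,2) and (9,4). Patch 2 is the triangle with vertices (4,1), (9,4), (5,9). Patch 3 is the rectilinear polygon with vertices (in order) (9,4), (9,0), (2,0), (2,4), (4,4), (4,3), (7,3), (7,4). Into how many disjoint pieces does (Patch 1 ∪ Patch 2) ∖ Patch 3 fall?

1

(Patch 1 ∪ Patch 2) ∖ Patch 3 is a single connected region.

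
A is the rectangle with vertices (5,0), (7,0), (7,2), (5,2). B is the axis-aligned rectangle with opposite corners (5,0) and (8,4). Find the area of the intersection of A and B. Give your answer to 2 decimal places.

|A∩B|: x∈[5,7], y∈[0,2] → 2·2 = 4.

4.00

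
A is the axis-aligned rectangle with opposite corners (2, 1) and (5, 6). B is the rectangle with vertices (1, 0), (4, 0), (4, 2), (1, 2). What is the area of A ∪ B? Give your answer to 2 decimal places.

By inclusion–exclusion:
Individual areas: |A| = 15, |B| = 6.
|A∩B|: x∈[2,4], y∈[1,2] → 2·1 = 2.
|A ∪ B| = 21 − 2 = 19.00.

19.00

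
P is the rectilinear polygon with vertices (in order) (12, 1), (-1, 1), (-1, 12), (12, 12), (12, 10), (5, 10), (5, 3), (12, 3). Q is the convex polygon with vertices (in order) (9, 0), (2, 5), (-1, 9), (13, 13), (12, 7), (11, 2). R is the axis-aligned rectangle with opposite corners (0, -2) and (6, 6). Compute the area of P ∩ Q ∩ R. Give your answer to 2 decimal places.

7.09

The intersection is the polygon with vertices (2,5), (1.25,6), (5,6), (5,3), (6,3), (6,2.143).
By the shoelace formula its area is 7.09.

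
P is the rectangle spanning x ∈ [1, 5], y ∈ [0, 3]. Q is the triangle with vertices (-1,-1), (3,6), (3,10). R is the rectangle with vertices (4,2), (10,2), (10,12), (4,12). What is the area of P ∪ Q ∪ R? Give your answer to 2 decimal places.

78.93

By inclusion–exclusion:
Individual areas: |P| = 12, |Q| = 8, |R| = 60.
|P∩Q| = 0.0714.
|P∩R|: x∈[4,5], y∈[2,3] → 1·1 = 1.
|Q∩R| = 0.
|P∩Q∩R| = 0.
|P ∪ Q ∪ R| = 80 − 1.0714 + 0 = 78.93.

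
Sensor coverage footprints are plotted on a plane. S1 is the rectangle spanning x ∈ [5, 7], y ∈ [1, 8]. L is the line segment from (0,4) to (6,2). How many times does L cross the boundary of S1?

1

The segment meets the boundary at (5,2.333).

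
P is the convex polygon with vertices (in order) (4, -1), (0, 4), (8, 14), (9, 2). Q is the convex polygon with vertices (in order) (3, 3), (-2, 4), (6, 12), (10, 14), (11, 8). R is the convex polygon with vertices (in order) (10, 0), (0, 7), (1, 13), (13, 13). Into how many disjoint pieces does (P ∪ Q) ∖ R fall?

(P ∪ Q) ∖ R splits into 2 disjoint pieces (area 28.9821, area 1.5233).

2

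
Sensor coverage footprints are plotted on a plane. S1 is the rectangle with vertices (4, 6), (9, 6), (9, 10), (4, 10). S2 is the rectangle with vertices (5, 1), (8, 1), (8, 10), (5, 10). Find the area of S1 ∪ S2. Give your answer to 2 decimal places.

35.00

By inclusion–exclusion:
Individual areas: |S1| = 20, |S2| = 27.
|S1∩S2|: x∈[5,8], y∈[6,10] → 3·4 = 12.
|S1 ∪ S2| = 47 − 12 = 35.00.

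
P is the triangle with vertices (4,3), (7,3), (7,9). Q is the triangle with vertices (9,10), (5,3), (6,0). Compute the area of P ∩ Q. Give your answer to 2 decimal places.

The intersection is the polygon with vertices (5,3), (7,6.5), (7,3.333), (6.9,3).
By the shoelace formula its area is 3.48.

3.48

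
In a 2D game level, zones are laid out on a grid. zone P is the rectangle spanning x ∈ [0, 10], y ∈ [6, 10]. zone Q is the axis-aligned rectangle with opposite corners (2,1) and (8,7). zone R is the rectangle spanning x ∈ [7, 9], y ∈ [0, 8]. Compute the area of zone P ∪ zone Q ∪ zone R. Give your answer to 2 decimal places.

77.00

By inclusion–exclusion:
Individual areas: |zone P| = 40, |zone Q| = 36, |zone R| = 16.
|zone P∩zone Q|: x∈[2,8], y∈[6,7] → 6·1 = 6.
|zone P∩zone R|: x∈[7,9], y∈[6,8] → 2·2 = 4.
|zone Q∩zone R|: x∈[7,8], y∈[1,7] → 1·6 = 6.
|zone P∩zone Q∩zone R| = 1.
|zone P ∪ zone Q ∪ zone R| = 92 − 16 + 1 = 77.00.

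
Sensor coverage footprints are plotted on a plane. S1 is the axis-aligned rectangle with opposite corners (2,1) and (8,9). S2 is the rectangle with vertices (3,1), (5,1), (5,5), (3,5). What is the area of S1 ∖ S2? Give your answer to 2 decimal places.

|S1∩S2|: x∈[3,5], y∈[1,5] → 2·4 = 8.
|S1| = 48.
|S1 ∖ S2| = |S1| − |S1∩S2| = 48 − 8 = 40.00.

40.00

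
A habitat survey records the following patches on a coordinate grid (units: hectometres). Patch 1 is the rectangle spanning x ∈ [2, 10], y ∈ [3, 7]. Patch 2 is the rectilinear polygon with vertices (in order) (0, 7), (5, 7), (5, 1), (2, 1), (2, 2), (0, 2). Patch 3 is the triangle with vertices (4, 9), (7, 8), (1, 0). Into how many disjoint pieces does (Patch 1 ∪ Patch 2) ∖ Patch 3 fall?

(Patch 1 ∪ Patch 2) ∖ Patch 3 splits into 2 disjoint pieces (area 25.9583, area 12.5).

2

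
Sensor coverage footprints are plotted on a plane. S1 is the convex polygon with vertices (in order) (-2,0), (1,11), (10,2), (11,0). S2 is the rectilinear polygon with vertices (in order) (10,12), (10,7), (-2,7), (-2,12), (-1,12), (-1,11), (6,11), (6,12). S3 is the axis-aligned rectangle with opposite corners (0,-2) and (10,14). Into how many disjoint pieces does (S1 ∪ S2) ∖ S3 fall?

2

(S1 ∪ S2) ∖ S3 splits into 2 disjoint pieces (area 16.3182, area 1).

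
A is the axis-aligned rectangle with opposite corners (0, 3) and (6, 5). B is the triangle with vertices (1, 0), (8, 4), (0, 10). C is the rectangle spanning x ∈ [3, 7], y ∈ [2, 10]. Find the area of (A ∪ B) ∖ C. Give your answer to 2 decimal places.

22.99

|A ∪ B| = 38.2.
|(A ∪ B) ∩ C| = 15.2143.
|(A ∪ B) ∖ C| = 38.2 − 15.2143 = 22.99.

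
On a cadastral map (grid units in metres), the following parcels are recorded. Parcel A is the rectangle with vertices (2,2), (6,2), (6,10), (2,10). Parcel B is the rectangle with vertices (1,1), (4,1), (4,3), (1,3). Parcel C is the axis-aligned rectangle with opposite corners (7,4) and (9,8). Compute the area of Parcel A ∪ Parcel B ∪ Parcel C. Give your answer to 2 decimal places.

By inclusion–exclusion:
Individual areas: |Parcel A| = 32, |Parcel B| = 6, |Parcel C| = 8.
|Parcel A∩Parcel B|: x∈[2,4], y∈[2,3] → 2·1 = 2.
|Parcel A∩Parcel C| = 0 (no overlap).
|Parcel B∩Parcel C| = 0 (no overlap).
|Parcel A∩Parcel B∩Parcel C| = 0.
|Parcel A ∪ Parcel B ∪ Parcel C| = 46 − 2 + 0 = 44.00.

44.00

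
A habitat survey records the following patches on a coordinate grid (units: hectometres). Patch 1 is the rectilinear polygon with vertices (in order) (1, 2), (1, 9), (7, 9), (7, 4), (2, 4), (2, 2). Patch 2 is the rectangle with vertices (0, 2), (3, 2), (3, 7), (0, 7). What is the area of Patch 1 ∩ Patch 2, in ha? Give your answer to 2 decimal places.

8.00

The intersection is the polygon with vertices (1,7), (3,7), (3,4), (2,4), (2,2), (1,2).
By the shoelace formula its area is 8.00.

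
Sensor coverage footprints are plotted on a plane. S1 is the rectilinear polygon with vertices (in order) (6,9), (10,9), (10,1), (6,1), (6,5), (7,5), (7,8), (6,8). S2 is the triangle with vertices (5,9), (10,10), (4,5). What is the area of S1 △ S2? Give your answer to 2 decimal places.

33.80

|S1| = 29, |S2| = 9.5, |S1∩S2| = 2.35.
|S1 △ S2| = |S1| + |S2| − 2·|S1∩S2| = 29 + 9.5 − 4.7 = 33.80.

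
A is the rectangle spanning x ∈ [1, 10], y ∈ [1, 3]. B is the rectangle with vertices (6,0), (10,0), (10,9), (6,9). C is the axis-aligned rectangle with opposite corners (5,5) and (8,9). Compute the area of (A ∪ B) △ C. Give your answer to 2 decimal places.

42.00

|A ∪ B| = 46.
|(A ∪ B) ∩ C| = 8.
|(A ∪ B) △ C| = 46 + 12 − 16 = 42.00.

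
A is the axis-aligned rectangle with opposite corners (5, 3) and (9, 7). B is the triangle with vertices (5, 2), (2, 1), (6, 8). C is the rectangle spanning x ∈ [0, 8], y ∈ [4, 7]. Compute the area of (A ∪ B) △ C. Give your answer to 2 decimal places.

25.77

|A ∪ B| = 22.6607.
|(A ∪ B) ∩ C| = 10.4464.
|(A ∪ B) △ C| = 22.6607 + 24 − 20.8929 = 25.77.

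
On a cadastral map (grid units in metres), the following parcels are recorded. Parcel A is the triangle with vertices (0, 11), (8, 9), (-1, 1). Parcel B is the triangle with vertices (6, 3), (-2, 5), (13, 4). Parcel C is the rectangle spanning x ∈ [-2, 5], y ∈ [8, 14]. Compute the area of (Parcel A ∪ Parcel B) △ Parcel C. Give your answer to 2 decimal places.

|Parcel A ∪ Parcel B| = 50.1609.
|(Parcel A ∪ Parcel B) ∩ Parcel C| = 12.325.
|(Parcel A ∪ Parcel B) △ Parcel C| = 50.1609 + 42 − 24.65 = 67.51.

67.51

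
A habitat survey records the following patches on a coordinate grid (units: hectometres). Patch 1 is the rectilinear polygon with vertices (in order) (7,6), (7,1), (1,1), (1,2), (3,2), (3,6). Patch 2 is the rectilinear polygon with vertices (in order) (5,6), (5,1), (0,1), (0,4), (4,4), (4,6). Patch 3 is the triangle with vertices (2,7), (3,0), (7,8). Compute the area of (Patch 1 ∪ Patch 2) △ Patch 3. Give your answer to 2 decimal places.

|Patch 1 ∪ Patch 2| = 29.
|(Patch 1 ∪ Patch 2) ∩ Patch 3| = 9.8214.
|(Patch 1 ∪ Patch 2) △ Patch 3| = 29 + 18 − 19.6429 = 27.36.

27.36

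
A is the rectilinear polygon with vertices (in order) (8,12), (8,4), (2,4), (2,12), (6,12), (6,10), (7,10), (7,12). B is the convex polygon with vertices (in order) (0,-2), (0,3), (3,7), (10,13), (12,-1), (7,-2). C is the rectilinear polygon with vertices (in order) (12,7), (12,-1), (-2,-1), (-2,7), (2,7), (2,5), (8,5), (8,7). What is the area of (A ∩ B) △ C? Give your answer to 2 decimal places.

|A ∩ B| = 27.9405.
|(A ∩ B) ∩ C| = 6.
|(A ∩ B) △ C| = 27.9405 + 100 − 12 = 115.94.

115.94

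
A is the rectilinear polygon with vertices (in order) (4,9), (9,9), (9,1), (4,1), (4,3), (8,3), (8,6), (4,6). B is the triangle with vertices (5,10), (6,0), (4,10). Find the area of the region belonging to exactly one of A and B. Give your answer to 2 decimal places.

|A| = 28, |B| = 5, |A∩B| = 2.65.
|A △ B| = |A| + |B| − 2·|A∩B| = 28 + 5 − 5.3 = 27.70.

27.70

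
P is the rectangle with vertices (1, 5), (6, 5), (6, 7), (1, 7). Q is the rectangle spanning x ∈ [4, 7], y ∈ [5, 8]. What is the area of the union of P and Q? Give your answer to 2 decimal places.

By inclusion–exclusion:
Individual areas: |P| = 10, |Q| = 9.
|P∩Q|: x∈[4,6], y∈[5,7] → 2·2 = 4.
|P ∪ Q| = 19 − 4 = 15.00.

15.00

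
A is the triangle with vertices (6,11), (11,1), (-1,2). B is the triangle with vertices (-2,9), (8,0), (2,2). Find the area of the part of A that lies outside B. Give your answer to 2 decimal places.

|A| = 57.5, |A∩B| = 10.4342.
|A ∖ B| = |A| − |A∩B| = 57.5 − 10.4342 = 47.07.

47.07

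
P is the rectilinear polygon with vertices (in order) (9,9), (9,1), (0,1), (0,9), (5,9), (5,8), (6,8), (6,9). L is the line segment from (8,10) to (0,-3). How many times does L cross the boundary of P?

2

The segment meets the boundary at (2.462,1), (7.385,9).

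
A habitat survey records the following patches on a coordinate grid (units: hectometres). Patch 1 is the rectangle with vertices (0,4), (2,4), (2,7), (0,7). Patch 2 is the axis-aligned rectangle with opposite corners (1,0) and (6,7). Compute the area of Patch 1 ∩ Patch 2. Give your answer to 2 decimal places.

3.00

|Patch 1∩Patch 2|: x∈[1,2], y∈[4,7] → 1·3 = 3.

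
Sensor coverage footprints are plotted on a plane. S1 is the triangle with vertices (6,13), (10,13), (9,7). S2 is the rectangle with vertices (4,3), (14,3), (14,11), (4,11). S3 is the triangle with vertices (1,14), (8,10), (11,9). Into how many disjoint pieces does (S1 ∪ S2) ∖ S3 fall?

1

(S1 ∪ S2) ∖ S3 is a single connected region.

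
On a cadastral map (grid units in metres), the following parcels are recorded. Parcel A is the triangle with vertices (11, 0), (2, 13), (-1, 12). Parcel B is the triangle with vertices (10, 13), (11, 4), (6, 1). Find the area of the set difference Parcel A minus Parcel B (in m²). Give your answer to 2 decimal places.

21.89

|Parcel A| = 24, |Parcel A∩Parcel B| = 2.113.
|Parcel A ∖ Parcel B| = |Parcel A| − |Parcel A∩Parcel B| = 24 − 2.113 = 21.89.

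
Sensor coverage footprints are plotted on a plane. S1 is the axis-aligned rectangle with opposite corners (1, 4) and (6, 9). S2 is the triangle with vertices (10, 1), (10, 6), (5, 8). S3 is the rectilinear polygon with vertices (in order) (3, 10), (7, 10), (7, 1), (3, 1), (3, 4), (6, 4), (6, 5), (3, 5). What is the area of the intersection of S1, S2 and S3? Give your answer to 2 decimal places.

The intersection is the polygon with vertices (5,8), (6,7.6), (6,6.6).
By the shoelace formula its area is 0.50.

0.50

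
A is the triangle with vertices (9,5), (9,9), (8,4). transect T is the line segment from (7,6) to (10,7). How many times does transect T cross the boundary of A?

The segment meets the boundary at (9,6.667), (8.5,6.5).

2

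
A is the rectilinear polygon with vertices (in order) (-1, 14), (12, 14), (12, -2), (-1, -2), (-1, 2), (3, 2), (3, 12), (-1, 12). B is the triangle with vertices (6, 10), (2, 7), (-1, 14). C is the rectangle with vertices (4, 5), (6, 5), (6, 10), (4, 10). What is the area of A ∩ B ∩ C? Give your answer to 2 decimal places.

The intersection is the polygon with vertices (4,8.5), (4,10), (6,10).
By the shoelace formula its area is 1.50.

1.50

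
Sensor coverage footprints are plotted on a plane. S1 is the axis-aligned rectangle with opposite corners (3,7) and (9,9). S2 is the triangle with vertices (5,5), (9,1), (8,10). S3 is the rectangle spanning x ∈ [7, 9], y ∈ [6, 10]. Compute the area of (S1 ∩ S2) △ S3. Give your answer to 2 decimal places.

6.22

|S1 ∩ S2| = 2.8444.
|(S1 ∩ S2) ∩ S3| = 2.3111.
|(S1 ∩ S2) △ S3| = 2.8444 + 8 − 4.6222 = 6.22.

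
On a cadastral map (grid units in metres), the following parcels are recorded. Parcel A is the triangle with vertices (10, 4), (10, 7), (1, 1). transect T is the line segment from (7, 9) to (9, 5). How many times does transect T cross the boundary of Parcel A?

1

The segment meets the boundary at (8.5,6).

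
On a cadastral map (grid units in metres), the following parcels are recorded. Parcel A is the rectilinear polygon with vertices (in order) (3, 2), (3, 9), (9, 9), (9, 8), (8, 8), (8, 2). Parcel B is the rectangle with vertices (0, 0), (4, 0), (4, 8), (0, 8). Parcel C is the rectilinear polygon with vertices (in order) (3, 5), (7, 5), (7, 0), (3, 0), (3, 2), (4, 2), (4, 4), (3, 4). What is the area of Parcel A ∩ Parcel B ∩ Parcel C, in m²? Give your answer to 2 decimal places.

1.00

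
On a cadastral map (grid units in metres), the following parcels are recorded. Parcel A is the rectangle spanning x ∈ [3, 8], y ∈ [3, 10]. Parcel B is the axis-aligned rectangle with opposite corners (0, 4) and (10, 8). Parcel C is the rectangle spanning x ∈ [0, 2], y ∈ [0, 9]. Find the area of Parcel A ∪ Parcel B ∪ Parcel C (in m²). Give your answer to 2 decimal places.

By inclusion–exclusion:
Individual areas: |Parcel A| = 35, |Parcel B| = 40, |Parcel C| = 18.
|Parcel A∩Parcel B|: x∈[3,8], y∈[4,8] → 5·4 = 20.
|Parcel A∩Parcel C| = 0 (no overlap).
|Parcel B∩Parcel C|: x∈[0,2], y∈[4,8] → 2·4 = 8.
|Parcel A∩Parcel B∩Parcel C| = 0.
|Parcel A ∪ Parcel B ∪ Parcel C| = 93 − 28 + 0 = 65.00.

65.00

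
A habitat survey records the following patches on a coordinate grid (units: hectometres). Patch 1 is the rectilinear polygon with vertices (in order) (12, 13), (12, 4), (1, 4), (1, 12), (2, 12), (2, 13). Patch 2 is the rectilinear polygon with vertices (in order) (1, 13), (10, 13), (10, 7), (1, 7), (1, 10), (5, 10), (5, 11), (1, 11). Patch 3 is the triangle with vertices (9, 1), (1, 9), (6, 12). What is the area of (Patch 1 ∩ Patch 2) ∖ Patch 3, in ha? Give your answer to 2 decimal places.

31.59

|Patch 1 ∩ Patch 2| = 49.
|(Patch 1 ∩ Patch 2) ∩ Patch 3| = 17.4091.
|(Patch 1 ∩ Patch 2) ∖ Patch 3| = 49 − 17.4091 = 31.59.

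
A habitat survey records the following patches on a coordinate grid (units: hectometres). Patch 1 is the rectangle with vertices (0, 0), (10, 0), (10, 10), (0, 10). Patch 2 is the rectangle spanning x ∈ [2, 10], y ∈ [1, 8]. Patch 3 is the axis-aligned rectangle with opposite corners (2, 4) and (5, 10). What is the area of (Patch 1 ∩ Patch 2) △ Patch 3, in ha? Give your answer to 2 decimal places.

|Patch 1 ∩ Patch 2| = 56.
|(Patch 1 ∩ Patch 2) ∩ Patch 3| = 12.
|(Patch 1 ∩ Patch 2) △ Patch 3| = 56 + 18 − 24 = 50.00.

50.00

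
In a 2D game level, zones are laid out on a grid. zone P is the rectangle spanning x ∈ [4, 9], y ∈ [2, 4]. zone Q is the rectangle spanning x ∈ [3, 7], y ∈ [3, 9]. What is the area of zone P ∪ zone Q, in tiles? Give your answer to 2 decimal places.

31.00

By inclusion–exclusion:
Individual areas: |zone P| = 10, |zone Q| = 24.
|zone P∩zone Q|: x∈[4,7], y∈[3,4] → 3·1 = 3.
|zone P ∪ zone Q| = 34 − 3 = 31.00.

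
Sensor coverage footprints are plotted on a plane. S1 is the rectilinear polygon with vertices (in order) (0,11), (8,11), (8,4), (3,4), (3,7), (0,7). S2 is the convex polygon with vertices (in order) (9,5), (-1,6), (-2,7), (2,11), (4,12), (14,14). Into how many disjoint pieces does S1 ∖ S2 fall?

S1 ∖ S2 splits into 2 disjoint pieces (area 2, area 6.75).

2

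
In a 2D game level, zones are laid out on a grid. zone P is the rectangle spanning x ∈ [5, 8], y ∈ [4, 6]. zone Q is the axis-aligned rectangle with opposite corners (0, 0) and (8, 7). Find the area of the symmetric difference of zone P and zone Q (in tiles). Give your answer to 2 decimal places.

|zone P∩zone Q|: x∈[5,8], y∈[4,6] → 3·2 = 6.
|zone P △ zone Q| = |zone P| + |zone Q| − 2·|zone P∩zone Q| = 6 + 56 − 12 = 50.00.

50.00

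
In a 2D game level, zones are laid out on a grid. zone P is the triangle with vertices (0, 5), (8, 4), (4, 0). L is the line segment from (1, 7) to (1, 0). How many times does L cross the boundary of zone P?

The segment meets the boundary at (1,3.75), (1,4.875).

2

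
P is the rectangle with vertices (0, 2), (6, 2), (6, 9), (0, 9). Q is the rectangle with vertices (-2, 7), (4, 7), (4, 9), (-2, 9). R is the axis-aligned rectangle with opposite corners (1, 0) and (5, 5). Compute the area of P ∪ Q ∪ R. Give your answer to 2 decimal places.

By inclusion–exclusion:
Individual areas: |P| = 42, |Q| = 12, |R| = 20.
|P∩Q|: x∈[0,4], y∈[7,9] → 4·2 = 8.
|P∩R|: x∈[1,5], y∈[2,5] → 4·3 = 12.
|Q∩R| = 0 (no overlap).
|P∩Q∩R| = 0.
|P ∪ Q ∪ R| = 74 − 20 + 0 = 54.00.

54.00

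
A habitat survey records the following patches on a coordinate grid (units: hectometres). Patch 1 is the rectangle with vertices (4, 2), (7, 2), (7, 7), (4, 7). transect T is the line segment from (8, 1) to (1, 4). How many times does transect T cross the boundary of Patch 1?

The segment meets the boundary at (4,2.714), (5.667,2).

2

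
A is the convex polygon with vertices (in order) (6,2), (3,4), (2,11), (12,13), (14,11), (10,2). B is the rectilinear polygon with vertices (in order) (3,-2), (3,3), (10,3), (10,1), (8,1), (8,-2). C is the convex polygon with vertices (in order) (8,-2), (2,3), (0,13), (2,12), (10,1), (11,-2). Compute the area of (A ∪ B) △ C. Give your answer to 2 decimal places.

|A ∪ B| = 117.75.
|(A ∪ B) ∩ C| = 41.0159.
|(A ∪ B) △ C| = 117.75 + 63.5 − 82.0317 = 99.22.

99.22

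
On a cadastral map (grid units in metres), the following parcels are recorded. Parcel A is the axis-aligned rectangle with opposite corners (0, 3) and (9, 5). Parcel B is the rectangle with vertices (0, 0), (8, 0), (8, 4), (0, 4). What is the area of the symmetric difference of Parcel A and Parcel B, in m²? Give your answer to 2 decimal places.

|Parcel A∩Parcel B|: x∈[0,8], y∈[3,4] → 8·1 = 8.
|Parcel A △ Parcel B| = |Parcel A| + |Parcel B| − 2·|Parcel A∩Parcel B| = 18 + 32 − 16 = 34.00.

34.00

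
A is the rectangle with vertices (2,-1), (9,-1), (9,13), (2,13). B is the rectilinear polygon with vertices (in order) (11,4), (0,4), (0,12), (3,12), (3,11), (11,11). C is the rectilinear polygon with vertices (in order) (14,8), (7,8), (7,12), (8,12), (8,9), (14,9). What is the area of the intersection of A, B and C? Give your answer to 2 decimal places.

4.00

The intersection is the polygon with vertices (8,11), (8,9), (9,9), (9,8), (7,8), (7,11).
By the shoelace formula its area is 4.00.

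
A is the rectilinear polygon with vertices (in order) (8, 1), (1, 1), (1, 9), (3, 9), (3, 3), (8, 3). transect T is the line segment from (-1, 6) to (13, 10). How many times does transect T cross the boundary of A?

The segment meets the boundary at (3,7.143), (1,6.571).

2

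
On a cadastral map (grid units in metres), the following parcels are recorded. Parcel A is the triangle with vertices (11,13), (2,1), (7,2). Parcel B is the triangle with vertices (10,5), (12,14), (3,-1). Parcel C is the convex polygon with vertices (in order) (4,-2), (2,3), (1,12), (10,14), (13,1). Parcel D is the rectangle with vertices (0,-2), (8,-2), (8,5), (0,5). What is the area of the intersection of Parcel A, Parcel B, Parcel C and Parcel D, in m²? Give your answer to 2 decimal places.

5.89

The intersection is the polygon with vertices (7.226,2.623), (6.348,1.87), (4.5,1.5), (6.6,5), (8,5), (8,4.75).
By the shoelace formula its area is 5.89.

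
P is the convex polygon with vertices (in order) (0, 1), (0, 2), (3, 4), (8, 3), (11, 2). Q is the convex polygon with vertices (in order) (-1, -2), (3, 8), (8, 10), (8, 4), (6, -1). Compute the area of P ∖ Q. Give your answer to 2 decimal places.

3.36

|P| = 17.5, |P∩Q| = 14.1423.
|P ∖ Q| = |P| − |P∩Q| = 17.5 − 14.1423 = 3.36.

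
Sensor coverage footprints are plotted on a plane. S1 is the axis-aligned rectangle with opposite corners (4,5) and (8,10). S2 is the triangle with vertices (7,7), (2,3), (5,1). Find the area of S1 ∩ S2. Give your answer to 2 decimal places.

The intersection is the polygon with vertices (4.5,5), (7,7), (6.333,5).
By the shoelace formula its area is 1.83.

1.83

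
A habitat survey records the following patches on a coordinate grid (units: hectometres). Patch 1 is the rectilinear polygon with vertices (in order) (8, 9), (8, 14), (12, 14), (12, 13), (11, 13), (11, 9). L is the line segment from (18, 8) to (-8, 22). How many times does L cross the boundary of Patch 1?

The segment meets the boundary at (8,13.385), (11,11.769).

2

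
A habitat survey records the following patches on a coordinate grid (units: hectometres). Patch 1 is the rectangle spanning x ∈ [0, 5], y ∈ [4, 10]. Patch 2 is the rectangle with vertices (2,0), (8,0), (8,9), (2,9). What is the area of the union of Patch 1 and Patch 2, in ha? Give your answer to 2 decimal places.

69.00

By inclusion–exclusion:
Individual areas: |Patch 1| = 30, |Patch 2| = 54.
|Patch 1∩Patch 2|: x∈[2,5], y∈[4,9] → 3·5 = 15.
|Patch 1 ∪ Patch 2| = 84 − 15 = 69.00.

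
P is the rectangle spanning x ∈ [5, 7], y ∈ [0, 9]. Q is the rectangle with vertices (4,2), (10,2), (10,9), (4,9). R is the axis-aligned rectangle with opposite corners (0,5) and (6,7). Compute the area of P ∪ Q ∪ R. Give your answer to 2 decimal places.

54.00

By inclusion–exclusion:
Individual areas: |P| = 18, |Q| = 42, |R| = 12.
|P∩Q|: x∈[5,7], y∈[2,9] → 2·7 = 14.
|P∩R|: x∈[5,6], y∈[5,7] → 1·2 = 2.
|Q∩R|: x∈[4,6], y∈[5,7] → 2·2 = 4.
|P∩Q∩R| = 2.
|P ∪ Q ∪ R| = 72 − 20 + 2 = 54.00.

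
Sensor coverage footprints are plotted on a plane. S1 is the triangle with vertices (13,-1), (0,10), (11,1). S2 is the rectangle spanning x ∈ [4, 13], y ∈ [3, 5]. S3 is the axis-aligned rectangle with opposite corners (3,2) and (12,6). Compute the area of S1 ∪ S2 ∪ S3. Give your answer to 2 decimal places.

39.03

By inclusion–exclusion:
Individual areas: |S1| = 2, |S2| = 18, |S3| = 36.
|S1∩S2| = 0.4848.
|S1∩S3| = 0.9697.
|S2∩S3|: x∈[4,12], y∈[3,5] → 8·2 = 16.
|S1∩S2∩S3| = 0.4848.
|S1 ∪ S2 ∪ S3| = 56 − 17.4545 + 0.4848 = 39.03.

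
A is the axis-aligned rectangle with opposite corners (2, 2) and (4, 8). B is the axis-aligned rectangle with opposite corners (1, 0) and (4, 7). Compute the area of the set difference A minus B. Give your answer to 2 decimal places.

2.00

|A∩B|: x∈[2,4], y∈[2,7] → 2·5 = 10.
|A| = 12.
|A ∖ B| = |A| − |A∩B| = 12 − 10 = 2.00.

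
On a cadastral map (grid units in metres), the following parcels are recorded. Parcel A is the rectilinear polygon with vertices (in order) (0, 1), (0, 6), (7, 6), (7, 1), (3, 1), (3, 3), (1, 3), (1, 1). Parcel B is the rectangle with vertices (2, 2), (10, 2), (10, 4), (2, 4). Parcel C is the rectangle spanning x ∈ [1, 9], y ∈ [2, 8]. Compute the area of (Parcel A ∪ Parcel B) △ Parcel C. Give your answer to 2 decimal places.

|Parcel A ∪ Parcel B| = 38.
|(Parcel A ∪ Parcel B) ∩ Parcel C| = 27.
|(Parcel A ∪ Parcel B) △ Parcel C| = 38 + 48 − 54 = 32.00.

32.00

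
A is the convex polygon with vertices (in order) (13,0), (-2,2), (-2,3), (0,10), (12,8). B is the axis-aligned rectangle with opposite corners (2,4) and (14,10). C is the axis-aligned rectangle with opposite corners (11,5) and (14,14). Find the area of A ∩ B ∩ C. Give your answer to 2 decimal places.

The intersection is the polygon with vertices (12.375,5), (11,5), (11,8.167), (12,8).
By the shoelace formula its area is 3.65.

3.65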